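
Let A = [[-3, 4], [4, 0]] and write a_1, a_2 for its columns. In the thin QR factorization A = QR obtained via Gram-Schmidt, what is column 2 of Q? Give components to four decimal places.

a_1 = (-3, 4); ‖a_1‖ = 5.0000, so q_1 = (-0.6000, 0.8000).
q_1·a_2 = (-0.6000)·4 + 0.8000·0 = -2.4000.
u_2 = a_2 + 2.4000·q_1 = (2.5600, 1.9200).
‖u_2‖ = 3.2000, so q_2 = (0.8000, 0.6000).

q_2 = (0.8000, 0.6000)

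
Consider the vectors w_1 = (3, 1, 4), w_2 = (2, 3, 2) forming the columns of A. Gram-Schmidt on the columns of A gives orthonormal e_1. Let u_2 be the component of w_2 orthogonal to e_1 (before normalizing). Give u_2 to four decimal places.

w_1 = (3, 1, 4); ‖w_1‖ = 5.0990, so e_1 = (0.5883, 0.1961, 0.7845).
e_1·w_2 = 0.5883·2 + 0.1961·3 + 0.7845·2 = 3.3340.
u_2 = w_2 − 3.3340·e_1 = (0.0385, 2.3462, -0.6154).

u_2 = (0.0385, 2.3462, -0.6154)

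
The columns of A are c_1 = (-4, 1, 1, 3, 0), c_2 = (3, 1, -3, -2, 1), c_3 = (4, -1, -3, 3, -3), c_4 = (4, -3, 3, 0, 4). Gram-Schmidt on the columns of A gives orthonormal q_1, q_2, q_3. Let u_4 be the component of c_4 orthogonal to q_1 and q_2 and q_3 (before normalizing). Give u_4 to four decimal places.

c_1 = (-4, 1, 1, 3, 0); ‖c_1‖ = 5.1962, so q_1 = (-0.7698, 0.1925, 0.1925, 0.5774, 0.0000).
q_1·c_2 = (-0.7698)·3 + 0.1925·1 + 0.1925·(-3) + 0.5774·(-2) + 0.0000·1 = -3.8490.
u_2 = c_2 + 3.8490·q_1 = (0.0370, 1.7407, -2.2593, 0.2222, 1.0000).
‖u_2‖ = 3.0307, so q_2 = (0.0122, 0.5744, -0.7455, 0.0733, 0.3300).
q_1·c_3 = (-0.7698)·4 + 0.1925·(-1) + 0.1925·(-3) + 0.5774·3 + 0.0000·(-3) = -2.1170; q_2·c_3 = 0.0122·4 + 0.5744·(-1) + (-0.7455)·(-3) + 0.0733·3 + 0.3300·(-3) = 0.9410.
u_3 = c_3 + 2.1170·q_1 − 0.9410·q_2 = (2.3589, -1.1331, -1.8911, 4.1532, -3.3105).
‖u_3‖ = 6.2156, so q_3 = (0.3795, -0.1823, -0.3043, 0.6682, -0.5326).
q_1·c_4 = (-0.7698)·4 + 0.1925·(-3) + 0.1925·3 + 0.5774·0 + 0.0000·4 = -3.0792; q_2·c_4 = 0.0122·4 + 0.5744·(-3) + (-0.7455)·3 + 0.0733·0 + 0.3300·4 = -2.5908; q_3·c_4 = 0.3795·4 + (-0.1823)·(-3) + (-0.3043)·3 + 0.6682·0 + (-0.5326)·4 = -0.9783.
u_4 = c_4 + 3.0792·q_1 + 2.5908·q_2 + 0.9783·q_3 = (2.0326, -1.0977, 1.3636, 2.6214, 4.3338).

u_4 = (2.0326, -1.0977, 1.3636, 2.6214, 4.3338)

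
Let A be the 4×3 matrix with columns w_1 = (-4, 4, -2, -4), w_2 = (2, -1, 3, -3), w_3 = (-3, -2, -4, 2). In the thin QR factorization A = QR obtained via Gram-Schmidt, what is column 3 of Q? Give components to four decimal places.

e_3 = (-0.3499, -0.8198, -0.3399, -0.2999)

e_1 = w_1/‖w_1‖ = (-4, 4, -2, -4)/7.2111 = (-0.5547, 0.5547, -0.2774, -0.5547).
r_{12} = e_1·w_2 = -0.8321.
u_2 = w_2 + 0.8321·e_1 = (1.5385, -0.5385, 2.7692, -3.4615).
‖u_2‖ = 4.7231, so e_2 = (0.3257, -0.1140, 0.5863, -0.7329).
r_{13} = e_1·w_3 = 0.5547; r_{23} = e_2·w_3 = -4.5602.
u_3 = w_3 − 0.5547·e_1 + 4.5602·e_2 = (-1.2069, -2.8276, -1.1724, -1.0345).
‖u_3‖ = 3.4491, so e_3 = (-0.3499, -0.8198, -0.3399, -0.2999).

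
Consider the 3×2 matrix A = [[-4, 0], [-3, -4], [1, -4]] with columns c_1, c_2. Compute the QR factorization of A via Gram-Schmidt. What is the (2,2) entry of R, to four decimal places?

c_1 = (-4, -3, 1); ‖c_1‖ = 5.0990, so e_1 = (-0.7845, -0.5883, 0.1961).
e_1·c_2 = (-0.7845)·0 + (-0.5883)·(-4) + 0.1961·(-4) = 1.5689.
u_2 = c_2 − 1.5689·e_1 = (1.2308, -3.0769, -4.3077).
r_{22} = ‖u_2‖ = 5.4349.

r_{22} = 5.4349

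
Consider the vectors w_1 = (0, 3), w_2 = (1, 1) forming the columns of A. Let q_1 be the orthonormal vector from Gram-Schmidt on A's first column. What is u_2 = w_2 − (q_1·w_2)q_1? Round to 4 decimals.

q_1 = w_1/‖w_1‖ = (0, 3)/3.0000 = (0.0000, 1.0000).
r_{12} = q_1·w_2 = 1.0000.
u_2 = w_2 − 1.0000·q_1 = (1.0000, 0.0000).

u_2 = (1.0000, 0.0000)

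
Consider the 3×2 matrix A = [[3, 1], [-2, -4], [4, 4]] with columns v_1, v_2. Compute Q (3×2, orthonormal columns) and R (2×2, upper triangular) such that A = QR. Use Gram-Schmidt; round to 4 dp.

v_1 = (3, -2, 4); ‖v_1‖ = 5.3852, so e_1 = (0.5571, -0.3714, 0.7428).
e_1·v_2 = 0.5571·1 + (-0.3714)·(-4) + 0.7428·4 = 5.0138.
u_2 = v_2 − 5.0138·e_1 = (-1.7931, -2.1379, 0.2759).
‖u_2‖ = 2.8039, so e_2 = (-0.6395, -0.7625, 0.0984).

Q = [[0.5571, -0.6395], [-0.3714, -0.7625], [0.7428, 0.0984]], R = [[5.3852, 5.0138], [0.0000, 2.8039]]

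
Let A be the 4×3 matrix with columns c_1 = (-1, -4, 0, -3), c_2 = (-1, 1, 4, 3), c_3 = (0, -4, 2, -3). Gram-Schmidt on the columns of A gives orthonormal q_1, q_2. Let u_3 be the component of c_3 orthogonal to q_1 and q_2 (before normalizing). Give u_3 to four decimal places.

c_1 = (-1, -4, 0, -3); ‖c_1‖ = 5.0990, so q_1 = (-0.1961, -0.7845, 0.0000, -0.5883).
q_1·c_2 = (-0.1961)·(-1) + (-0.7845)·1 + 0.0000·4 + (-0.5883)·3 = -2.3534.
u_2 = c_2 + 2.3534·q_1 = (-1.4615, -0.8462, 4.0000, 1.6154).
‖u_2‖ = 4.6327, so q_2 = (-0.3155, -0.1826, 0.8634, 0.3487).
q_1·c_3 = (-0.1961)·0 + (-0.7845)·(-4) + 0.0000·2 + (-0.5883)·(-3) = 4.9029; q_2·c_3 = (-0.3155)·0 + (-0.1826)·(-4) + 0.8634·2 + 0.3487·(-3) = 1.4114.
u_3 = c_3 − 4.9029·q_1 − 1.4114·q_2 = (1.4068, 0.1039, 0.7814, -0.6075).

u_3 = (1.4068, 0.1039, 0.7814, -0.6075)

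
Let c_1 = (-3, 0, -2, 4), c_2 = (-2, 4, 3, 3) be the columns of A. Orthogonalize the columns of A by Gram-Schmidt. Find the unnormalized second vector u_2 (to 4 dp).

u_2 = (-0.7586, 4.0000, 3.8276, 1.3448)

q_1 = c_1/‖c_1‖ = (-3, 0, -2, 4)/5.3852 = (-0.5571, 0.0000, -0.3714, 0.7428).
r_{12} = q_1·c_2 = 2.2283.
u_2 = c_2 − 2.2283·q_1 = (-0.7586, 4.0000, 3.8276, 1.3448).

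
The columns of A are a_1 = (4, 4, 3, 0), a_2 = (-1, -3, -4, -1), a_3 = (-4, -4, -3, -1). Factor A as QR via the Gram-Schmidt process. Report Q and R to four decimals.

a_1 = (4, 4, 3, 0); ‖a_1‖ = 6.4031, so q_1 = (0.6247, 0.6247, 0.4685, 0.0000).
q_1·a_2 = 0.6247·(-1) + 0.6247·(-3) + 0.4685·(-4) + 0.0000·(-1) = -4.3729.
u_2 = a_2 + 4.3729·q_1 = (1.7317, -0.2683, -1.9512, -1.0000).
‖u_2‖ = 2.8068, so q_2 = (0.6170, -0.0956, -0.6952, -0.3563).
q_1·a_3 = 0.6247·(-4) + 0.6247·(-4) + 0.4685·(-3) + 0.0000·(-1) = -6.4031; q_2·a_3 = 0.6170·(-4) + (-0.0956)·(-4) + (-0.6952)·(-3) + (-0.3563)·(-1) = 0.3563.
u_3 = a_3 + 6.4031·q_1 − 0.3563·q_2 = (-0.2198, 0.0341, 0.2477, -0.8731).
‖u_3‖ = 0.9344, so q_3 = (-0.2353, 0.0364, 0.2651, -0.9344).

Q = [[0.6247, 0.6170, -0.2353], [0.6247, -0.0956, 0.0364], [0.4685, -0.6952, 0.2651], [0.0000, -0.3563, -0.9344]], R = [[6.4031, -4.3729, -6.4031], [0.0000, 2.8068, 0.3563], [0.0000, 0.0000, 0.9344]]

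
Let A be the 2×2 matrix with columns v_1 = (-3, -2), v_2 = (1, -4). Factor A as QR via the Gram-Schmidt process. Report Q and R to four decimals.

Q = [[-0.8321, 0.5547], [-0.5547, -0.8321]], R = [[3.6056, 1.3868], [0.0000, 3.8829]]

v_1 = (-3, -2); ‖v_1‖ = 3.6056, so e_1 = (-0.8321, -0.5547).
e_1·v_2 = (-0.8321)·1 + (-0.5547)·(-4) = 1.3868.
u_2 = v_2 − 1.3868·e_1 = (2.1538, -3.2308).
‖u_2‖ = 3.8829, so e_2 = (0.5547, -0.8321).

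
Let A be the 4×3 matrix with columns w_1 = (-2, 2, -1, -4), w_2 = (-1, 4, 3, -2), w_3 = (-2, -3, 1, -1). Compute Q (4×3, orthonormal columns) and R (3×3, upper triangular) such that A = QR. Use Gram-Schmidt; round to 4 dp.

w_1 = (-2, 2, -1, -4); ‖w_1‖ = 5.0000, so q_1 = (-0.4000, 0.4000, -0.2000, -0.8000).
q_1·w_2 = (-0.4000)·(-1) + 0.4000·4 + (-0.2000)·3 + (-0.8000)·(-2) = 3.0000.
u_2 = w_2 − 3.0000·q_1 = (0.2000, 2.8000, 3.6000, 0.4000).
‖u_2‖ = 4.5826, so q_2 = (0.0436, 0.6110, 0.7856, 0.0873).
q_1·w_3 = (-0.4000)·(-2) + 0.4000·(-3) + (-0.2000)·1 + (-0.8000)·(-1) = 0.2000; q_2·w_3 = 0.0436·(-2) + 0.6110·(-3) + 0.7856·1 + 0.0873·(-1) = -1.2220.
u_3 = w_3 − 0.2000·q_1 + 1.2220·q_2 = (-1.8667, -2.3333, 2.0000, -0.7333).
‖u_3‖ = 3.6697, so q_3 = (-0.5087, -0.6358, 0.5450, -0.1998).

Q = [[-0.4000, 0.0436, -0.5087], [0.4000, 0.6110, -0.6358], [-0.2000, 0.7856, 0.5450], [-0.8000, 0.0873, -0.1998]], R = [[5.0000, 3.0000, 0.2000], [0.0000, 4.5826, -1.2220], [0.0000, 0.0000, 3.6697]]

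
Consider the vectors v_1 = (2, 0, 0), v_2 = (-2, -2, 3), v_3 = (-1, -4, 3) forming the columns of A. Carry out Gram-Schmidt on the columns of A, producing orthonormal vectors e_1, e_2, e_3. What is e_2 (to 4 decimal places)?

e_1 = v_1/‖v_1‖ = (2, 0, 0)/2.0000 = (1.0000, 0.0000, 0.0000).
r_{12} = e_1·v_2 = -2.0000.
u_2 = v_2 + 2.0000·e_1 = (0.0000, -2.0000, 3.0000).
‖u_2‖ = 3.6056, so e_2 = (0.0000, -0.5547, 0.8321).

e_2 = (0.0000, -0.5547, 0.8321)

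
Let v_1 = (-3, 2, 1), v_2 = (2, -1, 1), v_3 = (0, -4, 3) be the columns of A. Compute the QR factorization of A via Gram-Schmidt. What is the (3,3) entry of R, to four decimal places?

r_{33} = 3.8877

v_1 = (-3, 2, 1); ‖v_1‖ = 3.7417, so q_1 = (-0.8018, 0.5345, 0.2673).
q_1·v_2 = (-0.8018)·2 + 0.5345·(-1) + 0.2673·1 = -1.8708.
u_2 = v_2 + 1.8708·q_1 = (0.5000, 0.0000, 1.5000).
‖u_2‖ = 1.5811, so q_2 = (0.3162, 0.0000, 0.9487).
q_1·v_3 = (-0.8018)·0 + 0.5345·(-4) + 0.2673·3 = -1.3363; q_2·v_3 = 0.3162·0 + 0.0000·(-4) + 0.9487·3 = 2.8460.
u_3 = v_3 + 1.3363·q_1 − 2.8460·q_2 = (-1.9714, -3.2857, 0.6571).
r_{33} = ‖u_3‖ = 3.8877.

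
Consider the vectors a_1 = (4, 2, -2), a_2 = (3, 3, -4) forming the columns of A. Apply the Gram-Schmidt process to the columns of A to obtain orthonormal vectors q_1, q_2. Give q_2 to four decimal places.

q_2 = (-0.5521, 0.3450, -0.7591)

q_1 = a_1/‖a_1‖ = (4, 2, -2)/4.8990 = (0.8165, 0.4082, -0.4082).
r_{12} = q_1·a_2 = 5.3072.
u_2 = a_2 − 5.3072·q_1 = (-1.3333, 0.8333, -1.8333).
‖u_2‖ = 2.4152, so q_2 = (-0.5521, 0.3450, -0.7591).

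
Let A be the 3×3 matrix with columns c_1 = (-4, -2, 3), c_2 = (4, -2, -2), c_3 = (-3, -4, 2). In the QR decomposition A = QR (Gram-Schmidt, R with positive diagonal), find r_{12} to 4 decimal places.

q_1 = c_1/‖c_1‖ = (-4, -2, 3)/5.3852 = (-0.7428, -0.3714, 0.5571).
r_{12} = q_1·c_2 = -3.3425.

r_{12} = -3.3425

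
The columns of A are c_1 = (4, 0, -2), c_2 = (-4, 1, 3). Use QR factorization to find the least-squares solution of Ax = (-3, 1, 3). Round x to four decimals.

c_1 = (4, 0, -2); ‖c_1‖ = 4.4721, so e_1 = (0.8944, 0.0000, -0.4472).
e_1·c_2 = 0.8944·(-4) + 0.0000·1 + (-0.4472)·3 = -4.9193.
u_2 = c_2 + 4.9193·e_1 = (0.4000, 1.0000, 0.8000).
‖u_2‖ = 1.3416, so e_2 = (0.2981, 0.7454, 0.5963).
Qᵀb = (-4.0249, 1.6398).
Back-substitute: x_2 = 1.6398/1.3416 = 1.2222.
x_1 = (-4.0249 + 4.9193·1.2222)/4.4721 = 0.4444.

x = (0.4444, 1.2222)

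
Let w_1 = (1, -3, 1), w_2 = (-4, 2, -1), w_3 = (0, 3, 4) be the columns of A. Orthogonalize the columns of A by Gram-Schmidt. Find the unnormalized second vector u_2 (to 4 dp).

w_1 = (1, -3, 1); ‖w_1‖ = 3.3166, so e_1 = (0.3015, -0.9045, 0.3015).
e_1·w_2 = 0.3015·(-4) + (-0.9045)·2 + 0.3015·(-1) = -3.3166.
u_2 = w_2 + 3.3166·e_1 = (-3.0000, -1.0000, 0.0000).

u_2 = (-3.0000, -1.0000, 0.0000)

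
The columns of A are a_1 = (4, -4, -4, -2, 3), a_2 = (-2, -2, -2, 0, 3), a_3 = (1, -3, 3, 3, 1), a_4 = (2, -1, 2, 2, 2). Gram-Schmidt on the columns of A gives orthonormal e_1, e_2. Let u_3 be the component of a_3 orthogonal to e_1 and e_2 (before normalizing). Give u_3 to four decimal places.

u_3 = (1.0726, -2.8952, 3.1048, 3.0081, 0.8548)

e_1 = a_1/‖a_1‖ = (4, -4, -4, -2, 3)/7.8102 = (0.5121, -0.5121, -0.5121, -0.2561, 0.3841).
r_{12} = e_1·a_2 = 2.1766.
u_2 = a_2 − 2.1766·e_1 = (-3.1148, -0.8852, -0.8852, 0.5574, 2.1639).
‖u_2‖ = 4.0327, so e_2 = (-0.7724, -0.2195, -0.2195, 0.1382, 0.5366).
r_{13} = e_1·a_3 = 0.1280; r_{23} = e_2·a_3 = 0.1789.
u_3 = a_3 − 0.1280·e_1 − 0.1789·e_2 = (1.0726, -2.8952, 3.1048, 3.0081, 0.8548).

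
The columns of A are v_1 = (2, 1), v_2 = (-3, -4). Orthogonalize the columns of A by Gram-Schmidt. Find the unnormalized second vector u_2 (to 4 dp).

v_1 = (2, 1); ‖v_1‖ = 2.2361, so e_1 = (0.8944, 0.4472).
e_1·v_2 = 0.8944·(-3) + 0.4472·(-4) = -4.4721.
u_2 = v_2 + 4.4721·e_1 = (1.0000, -2.0000).

u_2 = (1.0000, -2.0000)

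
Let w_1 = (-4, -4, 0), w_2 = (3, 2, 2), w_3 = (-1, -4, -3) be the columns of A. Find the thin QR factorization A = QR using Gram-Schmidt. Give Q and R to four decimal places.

e_1 = w_1/‖w_1‖ = (-4, -4, 0)/5.6569 = (-0.7071, -0.7071, 0.0000).
r_{12} = e_1·w_2 = -3.5355.
u_2 = w_2 + 3.5355·e_1 = (0.5000, -0.5000, 2.0000).
‖u_2‖ = 2.1213, so e_2 = (0.2357, -0.2357, 0.9428).
r_{13} = e_1·w_3 = 3.5355; r_{23} = e_2·w_3 = -2.1213.
u_3 = w_3 − 3.5355·e_1 + 2.1213·e_2 = (2.0000, -2.0000, -1.0000).
‖u_3‖ = 3.0000, so e_3 = (0.6667, -0.6667, -0.3333).

Q = [[-0.7071, 0.2357, 0.6667], [-0.7071, -0.2357, -0.6667], [0.0000, 0.9428, -0.3333]], R = [[5.6569, -3.5355, 3.5355], [0.0000, 2.1213, -2.1213], [0.0000, 0.0000, 3.0000]]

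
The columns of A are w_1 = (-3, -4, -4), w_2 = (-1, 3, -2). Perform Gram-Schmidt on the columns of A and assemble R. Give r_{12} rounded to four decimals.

w_1 = (-3, -4, -4); ‖w_1‖ = 6.4031, so q_1 = (-0.4685, -0.6247, -0.6247).
r_{12} = q_1·w_2 = -0.1562.

r_{12} = -0.1562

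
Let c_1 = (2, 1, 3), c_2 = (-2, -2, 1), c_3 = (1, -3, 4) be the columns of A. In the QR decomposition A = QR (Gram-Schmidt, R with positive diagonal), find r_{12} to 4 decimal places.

r_{12} = -0.8018

c_1 = (2, 1, 3); ‖c_1‖ = 3.7417, so e_1 = (0.5345, 0.2673, 0.8018).
r_{12} = e_1·c_2 = -0.8018.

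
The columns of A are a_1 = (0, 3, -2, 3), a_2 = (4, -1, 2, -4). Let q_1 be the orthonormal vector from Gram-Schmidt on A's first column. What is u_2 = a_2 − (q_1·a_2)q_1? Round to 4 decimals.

u_2 = (4.0000, 1.5909, 0.2727, -1.4091)

a_1 = (0, 3, -2, 3); ‖a_1‖ = 4.6904, so q_1 = (0.0000, 0.6396, -0.4264, 0.6396).
q_1·a_2 = 0.0000·4 + 0.6396·(-1) + (-0.4264)·2 + 0.6396·(-4) = -4.0508.
u_2 = a_2 + 4.0508·q_1 = (4.0000, 1.5909, 0.2727, -1.4091).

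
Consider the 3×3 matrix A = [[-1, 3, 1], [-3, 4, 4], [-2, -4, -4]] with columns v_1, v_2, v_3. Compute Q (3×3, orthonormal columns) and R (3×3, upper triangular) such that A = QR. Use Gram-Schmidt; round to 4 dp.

e_1 = v_1/‖v_1‖ = (-1, -3, -2)/3.7417 = (-0.2673, -0.8018, -0.5345).
r_{12} = e_1·v_2 = -1.8708.
u_2 = v_2 + 1.8708·e_1 = (2.5000, 2.5000, -5.0000).
‖u_2‖ = 6.1237, so e_2 = (0.4082, 0.4082, -0.8165).
r_{13} = e_1·v_3 = -1.3363; r_{23} = e_2·v_3 = 5.3072.
u_3 = v_3 + 1.3363·e_1 − 5.3072·e_2 = (-1.5238, 0.7619, -0.3810).
‖u_3‖ = 1.7457, so e_3 = (-0.8729, 0.4364, -0.2182).

Q = [[-0.2673, 0.4082, -0.8729], [-0.8018, 0.4082, 0.4364], [-0.5345, -0.8165, -0.2182]], R = [[3.7417, -1.8708, -1.3363], [0.0000, 6.1237, 5.3072], [0.0000, 0.0000, 1.7457]]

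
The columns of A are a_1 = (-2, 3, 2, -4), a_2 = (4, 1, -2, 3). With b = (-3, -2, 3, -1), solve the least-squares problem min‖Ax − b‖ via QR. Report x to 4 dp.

x = (-0.3333, -1.0000)

a_1 = (-2, 3, 2, -4); ‖a_1‖ = 5.7446, so e_1 = (-0.3482, 0.5222, 0.3482, -0.6963).
e_1·a_2 = (-0.3482)·4 + 0.5222·1 + 0.3482·(-2) + (-0.6963)·3 = -3.6556.
u_2 = a_2 + 3.6556·e_1 = (2.7273, 2.9091, -0.7273, 0.4545).
‖u_2‖ = 4.0788, so e_2 = (0.6687, 0.7132, -0.1783, 0.1114).
Qᵀb = (1.7408, -4.0788).
Back-substitute: x_2 = -4.0788/4.0788 = -1.0000.
x_1 = (1.7408 + 3.6556·(-1.0000))/5.7446 = -0.3333.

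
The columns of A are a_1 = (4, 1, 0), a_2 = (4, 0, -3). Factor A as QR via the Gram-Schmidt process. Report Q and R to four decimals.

Q = [[0.9701, 0.0746], [0.2425, -0.2985], [0.0000, -0.9515]], R = [[4.1231, 3.8806], [0.0000, 3.1530]]

a_1 = (4, 1, 0); ‖a_1‖ = 4.1231, so e_1 = (0.9701, 0.2425, 0.0000).
e_1·a_2 = 0.9701·4 + 0.2425·0 + 0.0000·(-3) = 3.8806.
u_2 = a_2 − 3.8806·e_1 = (0.2353, -0.9412, -3.0000).
‖u_2‖ = 3.1530, so e_2 = (0.0746, -0.2985, -0.9515).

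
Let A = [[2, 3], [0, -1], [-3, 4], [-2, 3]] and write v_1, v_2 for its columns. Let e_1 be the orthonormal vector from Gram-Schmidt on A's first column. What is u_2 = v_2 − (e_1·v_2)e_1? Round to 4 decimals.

u_2 = (4.4118, -1.0000, 1.8824, 1.5882)

e_1 = v_1/‖v_1‖ = (2, 0, -3, -2)/4.1231 = (0.4851, 0.0000, -0.7276, -0.4851).
r_{12} = e_1·v_2 = -2.9104.
u_2 = v_2 + 2.9104·e_1 = (4.4118, -1.0000, 1.8824, 1.5882).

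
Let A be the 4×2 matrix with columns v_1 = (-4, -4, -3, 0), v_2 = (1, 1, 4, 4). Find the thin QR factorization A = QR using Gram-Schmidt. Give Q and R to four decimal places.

Q = [[-0.6247, -0.1932], [-0.6247, -0.1932], [-0.4685, 0.5152], [0.0000, 0.8124]], R = [[6.4031, -3.1235], [0.0000, 4.9238]]

e_1 = v_1/‖v_1‖ = (-4, -4, -3, 0)/6.4031 = (-0.6247, -0.6247, -0.4685, 0.0000).
r_{12} = e_1·v_2 = -3.1235.
u_2 = v_2 + 3.1235·e_1 = (-0.9512, -0.9512, 2.5366, 4.0000).
‖u_2‖ = 4.9238, so e_2 = (-0.1932, -0.1932, 0.5152, 0.8124).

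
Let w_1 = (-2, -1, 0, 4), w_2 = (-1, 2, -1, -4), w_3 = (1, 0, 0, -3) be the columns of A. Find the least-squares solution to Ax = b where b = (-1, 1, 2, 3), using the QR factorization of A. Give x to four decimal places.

x = (-0.7333, -0.0444, -1.9778)

e_1 = w_1/‖w_1‖ = (-2, -1, 0, 4)/4.5826 = (-0.4364, -0.2182, 0.0000, 0.8729).
r_{12} = e_1·w_2 = -3.4915.
u_2 = w_2 + 3.4915·e_1 = (-2.5238, 1.2381, -1.0000, -0.9524).
‖u_2‖ = 3.1320, so e_2 = (-0.8058, 0.3953, -0.3193, -0.3041).
r_{13} = e_1·w_3 = -3.0551; r_{23} = e_2·w_3 = 0.1064.
u_3 = w_3 + 3.0551·e_1 − 0.1064·e_2 = (-0.2476, -0.7087, 0.0340, -0.3010).
‖u_3‖ = 0.8095, so e_3 = (-0.3058, -0.8755, 0.0420, -0.3718).
Qᵀb = (2.8368, -0.3497, -1.6011).
Back-substitute: x_3 = -1.6011/0.8095 = -1.9778.
x_2 = (-0.3497 − 0.1064·(-1.9778))/3.1320 = -0.0444.
x_1 = (2.8368 + 3.4915·(-0.0444) + 3.0551·(-1.9778))/4.5826 = -0.7333.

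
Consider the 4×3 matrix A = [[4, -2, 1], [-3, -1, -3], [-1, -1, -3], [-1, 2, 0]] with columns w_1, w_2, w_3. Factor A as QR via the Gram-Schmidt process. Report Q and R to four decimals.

Q = [[0.7698, -0.3774, -0.2346], [-0.5774, -0.5661, 0.1348], [-0.1925, -0.4152, -0.7837], [-0.1925, 0.6039, -0.5591]], R = [[5.1962, -1.1547, 3.0792], [0.0000, 2.9439, 2.5665], [0.0000, 0.0000, 1.7122]]

w_1 = (4, -3, -1, -1); ‖w_1‖ = 5.1962, so q_1 = (0.7698, -0.5774, -0.1925, -0.1925).
q_1·w_2 = 0.7698·(-2) + (-0.5774)·(-1) + (-0.1925)·(-1) + (-0.1925)·2 = -1.1547.
u_2 = w_2 + 1.1547·q_1 = (-1.1111, -1.6667, -1.2222, 1.7778).
‖u_2‖ = 2.9439, so q_2 = (-0.3774, -0.5661, -0.4152, 0.6039).
q_1·w_3 = 0.7698·1 + (-0.5774)·(-3) + (-0.1925)·(-3) + (-0.1925)·0 = 3.0792; q_2·w_3 = (-0.3774)·1 + (-0.5661)·(-3) + (-0.4152)·(-3) + 0.6039·0 = 2.5665.
u_3 = w_3 − 3.0792·q_1 − 2.5665·q_2 = (-0.4017, 0.2308, -1.3419, -0.9573).
‖u_3‖ = 1.7122, so q_3 = (-0.2346, 0.1348, -0.7837, -0.5591).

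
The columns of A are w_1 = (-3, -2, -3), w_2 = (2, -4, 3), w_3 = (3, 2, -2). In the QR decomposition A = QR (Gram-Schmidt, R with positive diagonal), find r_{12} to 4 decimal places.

r_{12} = -1.4924

e_1 = w_1/‖w_1‖ = (-3, -2, -3)/4.6904 = (-0.6396, -0.4264, -0.6396).
r_{12} = e_1·w_2 = -1.4924.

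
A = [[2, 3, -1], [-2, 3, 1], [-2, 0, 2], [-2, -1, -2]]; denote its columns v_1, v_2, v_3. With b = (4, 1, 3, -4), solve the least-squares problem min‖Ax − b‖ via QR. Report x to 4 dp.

q_1 = v_1/‖v_1‖ = (2, -2, -2, -2)/4.0000 = (0.5000, -0.5000, -0.5000, -0.5000).
r_{12} = q_1·v_2 = 0.5000.
u_2 = v_2 − 0.5000·q_1 = (2.7500, 3.2500, 0.2500, -0.7500).
‖u_2‖ = 4.3301, so q_2 = (0.6351, 0.7506, 0.0577, -0.1732).
r_{13} = q_1·v_3 = -1.0000; r_{23} = q_2·v_3 = 0.5774.
u_3 = v_3 + 1.0000·q_1 − 0.5774·q_2 = (-0.8667, 0.0667, 1.4667, -2.4000).
‖u_3‖ = 2.9439, so q_3 = (-0.2944, 0.0226, 0.4982, -0.8152).
Qᵀb = (2.0000, 4.1569, 3.6006).
Back-substitute: x_3 = 3.6006/2.9439 = 1.2231.
x_2 = (4.1569 − 0.5774·1.2231)/4.3301 = 0.7969.
x_1 = (2.0000 − 0.5000·0.7969 + 1.0000·1.2231)/4.0000 = 0.7062.

x = (0.7062, 0.7969, 1.2231)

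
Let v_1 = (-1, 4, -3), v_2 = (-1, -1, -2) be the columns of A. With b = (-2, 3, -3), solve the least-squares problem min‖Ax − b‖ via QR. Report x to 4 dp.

v_1 = (-1, 4, -3); ‖v_1‖ = 5.0990, so q_1 = (-0.1961, 0.7845, -0.5883).
q_1·v_2 = (-0.1961)·(-1) + 0.7845·(-1) + (-0.5883)·(-2) = 0.5883.
u_2 = v_2 − 0.5883·q_1 = (-0.8846, -1.4615, -1.6538).
‖u_2‖ = 2.3778, so q_2 = (-0.3720, -0.6147, -0.6955).
Qᵀb = (4.5107, 0.9867).
Back-substitute: x_2 = 0.9867/2.3778 = 0.4150.
x_1 = (4.5107 − 0.5883·0.4150)/5.0990 = 0.8367.

x = (0.8367, 0.4150)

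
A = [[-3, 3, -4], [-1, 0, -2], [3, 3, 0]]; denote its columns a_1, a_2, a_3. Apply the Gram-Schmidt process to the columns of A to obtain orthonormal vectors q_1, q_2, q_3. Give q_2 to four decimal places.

q_2 = (0.7071, 0.0000, 0.7071)

a_1 = (-3, -1, 3); ‖a_1‖ = 4.3589, so q_1 = (-0.6882, -0.2294, 0.6882).
q_1·a_2 = (-0.6882)·3 + (-0.2294)·0 + 0.6882·3 = 0.0000.
u_2 = a_2 + 0.0000·q_1 = (3.0000, 0.0000, 3.0000).
‖u_2‖ = 4.2426, so q_2 = (0.7071, 0.0000, 0.7071).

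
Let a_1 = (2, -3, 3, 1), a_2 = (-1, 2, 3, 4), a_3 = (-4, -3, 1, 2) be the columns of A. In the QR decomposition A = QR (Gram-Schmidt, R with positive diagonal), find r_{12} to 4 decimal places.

a_1 = (2, -3, 3, 1); ‖a_1‖ = 4.7958, so e_1 = (0.4170, -0.6255, 0.6255, 0.2085).
r_{12} = e_1·a_2 = 1.0426.

r_{12} = 1.0426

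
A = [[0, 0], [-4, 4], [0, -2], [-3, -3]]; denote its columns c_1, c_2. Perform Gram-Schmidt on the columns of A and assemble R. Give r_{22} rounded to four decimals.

c_1 = (0, -4, 0, -3); ‖c_1‖ = 5.0000, so q_1 = (0.0000, -0.8000, 0.0000, -0.6000).
q_1·c_2 = 0.0000·0 + (-0.8000)·4 + 0.0000·(-2) + (-0.6000)·(-3) = -1.4000.
u_2 = c_2 + 1.4000·q_1 = (0.0000, 2.8800, -2.0000, -3.8400).
r_{22} = ‖u_2‖ = 5.2000.

r_{22} = 5.2000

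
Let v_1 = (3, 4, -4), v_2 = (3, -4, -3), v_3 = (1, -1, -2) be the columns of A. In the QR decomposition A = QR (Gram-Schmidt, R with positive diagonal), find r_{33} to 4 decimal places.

r_{33} = 0.6216

q_1 = v_1/‖v_1‖ = (3, 4, -4)/6.4031 = (0.4685, 0.6247, -0.6247).
r_{12} = q_1·v_2 = 0.7809.
u_2 = v_2 − 0.7809·q_1 = (2.6341, -4.4878, -2.5122).
‖u_2‖ = 5.7784, so q_2 = (0.4559, -0.7766, -0.4348).
r_{13} = q_1·v_3 = 1.0932; r_{23} = q_2·v_3 = 2.1020.
u_3 = v_3 − 1.0932·q_1 − 2.1020·q_2 = (-0.4704, -0.0504, -0.4032).
r_{33} = ‖u_3‖ = 0.6216.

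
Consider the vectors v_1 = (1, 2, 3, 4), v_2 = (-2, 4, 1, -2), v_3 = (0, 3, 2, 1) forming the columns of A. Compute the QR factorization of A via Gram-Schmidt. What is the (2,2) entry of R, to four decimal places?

r_{22} = 4.9967

v_1 = (1, 2, 3, 4); ‖v_1‖ = 5.4772, so q_1 = (0.1826, 0.3651, 0.5477, 0.7303).
q_1·v_2 = 0.1826·(-2) + 0.3651·4 + 0.5477·1 + 0.7303·(-2) = 0.1826.
u_2 = v_2 − 0.1826·q_1 = (-2.0333, 3.9333, 0.9000, -2.1333).
r_{22} = ‖u_2‖ = 4.9967.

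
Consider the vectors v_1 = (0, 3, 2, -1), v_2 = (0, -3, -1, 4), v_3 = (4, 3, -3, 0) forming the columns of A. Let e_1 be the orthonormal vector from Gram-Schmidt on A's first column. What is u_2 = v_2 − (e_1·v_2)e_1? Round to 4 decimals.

u_2 = (0.0000, 0.2143, 1.1429, 2.9286)

v_1 = (0, 3, 2, -1); ‖v_1‖ = 3.7417, so e_1 = (0.0000, 0.8018, 0.5345, -0.2673).
e_1·v_2 = 0.0000·0 + 0.8018·(-3) + 0.5345·(-1) + (-0.2673)·4 = -4.0089.
u_2 = v_2 + 4.0089·e_1 = (0.0000, 0.2143, 1.1429, 2.9286).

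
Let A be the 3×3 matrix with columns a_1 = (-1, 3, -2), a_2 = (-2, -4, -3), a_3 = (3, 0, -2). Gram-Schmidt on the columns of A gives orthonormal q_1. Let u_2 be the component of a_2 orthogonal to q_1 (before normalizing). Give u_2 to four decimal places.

q_1 = a_1/‖a_1‖ = (-1, 3, -2)/3.7417 = (-0.2673, 0.8018, -0.5345).
r_{12} = q_1·a_2 = -1.0690.
u_2 = a_2 + 1.0690·q_1 = (-2.2857, -3.1429, -3.5714).

u_2 = (-2.2857, -3.1429, -3.5714)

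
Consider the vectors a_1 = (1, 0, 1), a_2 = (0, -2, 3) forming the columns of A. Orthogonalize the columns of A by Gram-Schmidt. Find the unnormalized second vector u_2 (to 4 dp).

e_1 = a_1/‖a_1‖ = (1, 0, 1)/1.4142 = (0.7071, 0.0000, 0.7071).
r_{12} = e_1·a_2 = 2.1213.
u_2 = a_2 − 2.1213·e_1 = (-1.5000, -2.0000, 1.5000).

u_2 = (-1.5000, -2.0000, 1.5000)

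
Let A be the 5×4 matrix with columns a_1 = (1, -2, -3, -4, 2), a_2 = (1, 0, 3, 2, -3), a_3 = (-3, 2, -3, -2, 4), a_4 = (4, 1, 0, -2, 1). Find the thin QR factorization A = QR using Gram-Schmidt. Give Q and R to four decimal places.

a_1 = (1, -2, -3, -4, 2); ‖a_1‖ = 5.8310, so q_1 = (0.1715, -0.3430, -0.5145, -0.6860, 0.3430).
q_1·a_2 = 0.1715·1 + (-0.3430)·0 + (-0.5145)·3 + (-0.6860)·2 + 0.3430·(-3) = -3.7730.
u_2 = a_2 + 3.7730·q_1 = (1.6471, -1.2941, 1.0588, -0.5882, -1.7059).
‖u_2‖ = 2.9605, so q_2 = (0.5563, -0.4371, 0.3576, -0.1987, -0.5762).
q_1·a_3 = 0.1715·(-3) + (-0.3430)·2 + (-0.5145)·(-3) + (-0.6860)·(-2) + 0.3430·4 = 3.0870; q_2·a_3 = 0.5563·(-3) + (-0.4371)·2 + 0.3576·(-3) + (-0.1987)·(-2) + (-0.5762)·4 = -5.5237.
u_3 = a_3 − 3.0870·q_1 + 5.5237·q_2 = (-0.4564, 0.6443, 0.5638, -0.9799, -0.2416).
‖u_3‖ = 1.3999, so q_3 = (-0.3260, 0.4602, 0.4027, -0.7000, -0.1726).
q_1·a_4 = 0.1715·4 + (-0.3430)·1 + (-0.5145)·0 + (-0.6860)·(-2) + 0.3430·1 = 2.0580; q_2·a_4 = 0.5563·4 + (-0.4371)·1 + 0.3576·0 + (-0.1987)·(-2) + (-0.5762)·1 = 1.6094; q_3·a_4 = (-0.3260)·4 + 0.4602·1 + 0.4027·0 + (-0.7000)·(-2) + (-0.1726)·1 = 0.3835.
u_4 = a_4 − 2.0580·q_1 − 1.6094·q_2 − 0.3835·q_3 = (2.8767, 2.2329, 0.3288, 0.0000, 1.2877).
‖u_4‖ = 3.8765, so q_4 = (0.7421, 0.5760, 0.0848, 0.0000, 0.3322).

Q = [[0.1715, 0.5563, -0.3260, 0.7421], [-0.3430, -0.4371, 0.4602, 0.5760], [-0.5145, 0.3576, 0.4027, 0.0848], [-0.6860, -0.1987, -0.7000, 0.0000], [0.3430, -0.5762, -0.1726, 0.3322]], R = [[5.8310, -3.7730, 3.0870, 2.0580], [0.0000, 2.9605, -5.5237, 1.6094], [0.0000, 0.0000, 1.3999, 0.3835], [0.0000, 0.0000, 0.0000, 3.8765]]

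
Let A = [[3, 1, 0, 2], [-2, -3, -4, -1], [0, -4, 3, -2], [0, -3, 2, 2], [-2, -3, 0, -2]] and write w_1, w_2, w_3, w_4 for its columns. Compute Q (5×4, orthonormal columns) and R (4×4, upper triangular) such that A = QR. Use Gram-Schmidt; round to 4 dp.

Q = [[0.7276, -0.2969, -0.4757, -0.0954], [-0.4851, -0.2227, -0.8075, 0.0111], [0.0000, -0.7212, 0.2934, -0.5352], [0.0000, -0.5409, 0.1637, 0.8249], [-0.4851, -0.2227, 0.0939, -0.1542]], R = [[4.1231, 3.6380, 1.9403, 2.9104], [0.0000, 5.5466, -2.3544, 0.4348], [0.0000, 0.0000, 4.4376, -0.5912], [0.0000, 0.0000, 0.0000, 2.8268]]

w_1 = (3, -2, 0, 0, -2); ‖w_1‖ = 4.1231, so q_1 = (0.7276, -0.4851, 0.0000, 0.0000, -0.4851).
q_1·w_2 = 0.7276·1 + (-0.4851)·(-3) + 0.0000·(-4) + 0.0000·(-3) + (-0.4851)·(-3) = 3.6380.
u_2 = w_2 − 3.6380·q_1 = (-1.6471, -1.2353, -4.0000, -3.0000, -1.2353).
‖u_2‖ = 5.5466, so q_2 = (-0.2969, -0.2227, -0.7212, -0.5409, -0.2227).
q_1·w_3 = 0.7276·0 + (-0.4851)·(-4) + 0.0000·3 + 0.0000·2 + (-0.4851)·0 = 1.9403; q_2·w_3 = (-0.2969)·0 + (-0.2227)·(-4) + (-0.7212)·3 + (-0.5409)·2 + (-0.2227)·0 = -2.3544.
u_3 = w_3 − 1.9403·q_1 + 2.3544·q_2 = (-2.1109, -3.5832, 1.3021, 0.7266, 0.4168).
‖u_3‖ = 4.4376, so q_3 = (-0.4757, -0.8075, 0.2934, 0.1637, 0.0939).
q_1·w_4 = 0.7276·2 + (-0.4851)·(-1) + 0.0000·(-2) + 0.0000·2 + (-0.4851)·(-2) = 2.9104; q_2·w_4 = (-0.2969)·2 + (-0.2227)·(-1) + (-0.7212)·(-2) + (-0.5409)·2 + (-0.2227)·(-2) = 0.4348; q_3·w_4 = (-0.4757)·2 + (-0.8075)·(-1) + 0.2934·(-2) + 0.1637·2 + 0.0939·(-2) = -0.5912.
u_4 = w_4 − 2.9104·q_1 − 0.4348·q_2 + 0.5912·q_3 = (-0.2697, 0.0313, -1.5130, 2.3320, -0.4359).
‖u_4‖ = 2.8268, so q_4 = (-0.0954, 0.0111, -0.5352, 0.8249, -0.1542).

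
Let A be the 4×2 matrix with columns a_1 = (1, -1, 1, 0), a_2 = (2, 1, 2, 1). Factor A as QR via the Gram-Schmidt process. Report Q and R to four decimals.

Q = [[0.5774, 0.3780], [-0.5774, 0.7559], [0.5774, 0.3780], [0.0000, 0.3780]], R = [[1.7321, 1.7321], [0.0000, 2.6458]]

q_1 = a_1/‖a_1‖ = (1, -1, 1, 0)/1.7321 = (0.5774, -0.5774, 0.5774, 0.0000).
r_{12} = q_1·a_2 = 1.7321.
u_2 = a_2 − 1.7321·q_1 = (1.0000, 2.0000, 1.0000, 1.0000).
‖u_2‖ = 2.6458, so q_2 = (0.3780, 0.7559, 0.3780, 0.3780).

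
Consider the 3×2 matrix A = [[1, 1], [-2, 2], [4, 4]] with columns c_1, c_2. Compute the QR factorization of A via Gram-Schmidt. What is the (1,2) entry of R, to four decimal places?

c_1 = (1, -2, 4); ‖c_1‖ = 4.5826, so e_1 = (0.2182, -0.4364, 0.8729).
r_{12} = e_1·c_2 = 2.8368.

r_{12} = 2.8368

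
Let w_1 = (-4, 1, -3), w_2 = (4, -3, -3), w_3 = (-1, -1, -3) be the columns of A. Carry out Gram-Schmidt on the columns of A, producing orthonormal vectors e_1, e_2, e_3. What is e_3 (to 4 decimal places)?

e_1 = w_1/‖w_1‖ = (-4, 1, -3)/5.0990 = (-0.7845, 0.1961, -0.5883).
r_{12} = e_1·w_2 = -1.9612.
u_2 = w_2 + 1.9612·e_1 = (2.4615, -2.6154, -4.1538).
‖u_2‖ = 5.4913, so e_2 = (0.4483, -0.4763, -0.7564).
r_{13} = e_1·w_3 = 2.3534; r_{23} = e_2·w_3 = 2.2974.
u_3 = w_3 − 2.3534·e_1 − 2.2974·e_2 = (-0.1837, -0.3673, 0.1224).
‖u_3‖ = 0.4286, so e_3 = (-0.4286, -0.8571, 0.2857).

e_3 = (-0.4286, -0.8571, 0.2857)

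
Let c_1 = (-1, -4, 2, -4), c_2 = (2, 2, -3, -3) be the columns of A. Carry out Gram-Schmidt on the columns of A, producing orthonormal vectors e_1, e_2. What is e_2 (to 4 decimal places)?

c_1 = (-1, -4, 2, -4); ‖c_1‖ = 6.0828, so e_1 = (-0.1644, -0.6576, 0.3288, -0.6576).
e_1·c_2 = (-0.1644)·2 + (-0.6576)·2 + 0.3288·(-3) + (-0.6576)·(-3) = -0.6576.
u_2 = c_2 + 0.6576·e_1 = (1.8919, 1.5676, -2.7838, -3.4324).
‖u_2‖ = 5.0564, so e_2 = (0.3742, 0.3100, -0.5505, -0.6788).

e_2 = (0.3742, 0.3100, -0.5505, -0.6788)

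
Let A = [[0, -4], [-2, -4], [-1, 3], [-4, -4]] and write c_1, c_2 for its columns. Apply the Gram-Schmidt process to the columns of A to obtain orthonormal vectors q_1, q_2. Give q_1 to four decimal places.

c_1 = (0, -2, -1, -4); ‖c_1‖ = 4.5826, so q_1 = (0.0000, -0.4364, -0.2182, -0.8729).

q_1 = (0.0000, -0.4364, -0.2182, -0.8729)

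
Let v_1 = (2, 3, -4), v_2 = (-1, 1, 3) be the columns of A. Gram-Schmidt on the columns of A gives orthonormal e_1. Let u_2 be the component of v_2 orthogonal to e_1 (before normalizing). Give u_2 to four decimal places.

v_1 = (2, 3, -4); ‖v_1‖ = 5.3852, so e_1 = (0.3714, 0.5571, -0.7428).
e_1·v_2 = 0.3714·(-1) + 0.5571·1 + (-0.7428)·3 = -2.0426.
u_2 = v_2 + 2.0426·e_1 = (-0.2414, 2.1379, 1.4828).

u_2 = (-0.2414, 2.1379, 1.4828)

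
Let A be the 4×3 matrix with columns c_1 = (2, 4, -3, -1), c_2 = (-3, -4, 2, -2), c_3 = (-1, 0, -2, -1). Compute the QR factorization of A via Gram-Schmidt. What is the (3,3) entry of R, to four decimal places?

r_{33} = 1.5649

c_1 = (2, 4, -3, -1); ‖c_1‖ = 5.4772, so q_1 = (0.3651, 0.7303, -0.5477, -0.1826).
q_1·c_2 = 0.3651·(-3) + 0.7303·(-4) + (-0.5477)·2 + (-0.1826)·(-2) = -4.7469.
u_2 = c_2 + 4.7469·q_1 = (-1.2667, -0.5333, -0.6000, -2.8667).
‖u_2‖ = 3.2352, so q_2 = (-0.3915, -0.1649, -0.1855, -0.8861).
q_1·c_3 = 0.3651·(-1) + 0.7303·0 + (-0.5477)·(-2) + (-0.1826)·(-1) = 0.9129; q_2·c_3 = (-0.3915)·(-1) + (-0.1649)·0 + (-0.1855)·(-2) + (-0.8861)·(-1) = 1.6485.
u_3 = c_3 − 0.9129·q_1 − 1.6485·q_2 = (-0.6879, -0.3949, -1.1943, 0.6274).
r_{33} = ‖u_3‖ = 1.5649.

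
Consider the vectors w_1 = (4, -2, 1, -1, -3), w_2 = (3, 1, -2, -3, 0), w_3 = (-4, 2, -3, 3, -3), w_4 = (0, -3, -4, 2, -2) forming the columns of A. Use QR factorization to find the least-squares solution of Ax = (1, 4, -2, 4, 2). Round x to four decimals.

x = (-0.4652, 0.3406, 0.2908, -0.0637)

q_1 = w_1/‖w_1‖ = (4, -2, 1, -1, -3)/5.5678 = (0.7184, -0.3592, 0.1796, -0.1796, -0.5388).
r_{12} = q_1·w_2 = 1.9757.
u_2 = w_2 − 1.9757·q_1 = (1.5806, 1.7097, -2.3548, -2.6452, 1.0645).
‖u_2‖ = 4.3700, so q_2 = (0.3617, 0.3912, -0.5389, -0.6053, 0.2436).
r_{13} = q_1·w_3 = -3.0533; r_{23} = q_2·w_3 = -1.5945.
u_3 = w_3 + 3.0533·q_1 + 1.5945·q_2 = (-1.2297, 1.5270, -3.3108, 1.4865, -4.2568).
‖u_3‖ = 5.9275, so q_3 = (-0.2075, 0.2576, -0.5586, 0.2508, -0.7181).
r_{14} = q_1·w_4 = 1.0776; r_{24} = q_2·w_4 = -0.7160; r_{34} = q_3·w_4 = 3.3992.
u_4 = w_4 − 1.0776·q_1 + 0.7160·q_2 − 3.3992·q_3 = (0.1900, -3.2085, -2.6808, 0.9077, 1.1962).
‖u_4‖ = 4.4465, so q_4 = (0.0427, -0.7216, -0.6029, 0.2041, 0.2690).
Qᵀb = (-2.8737, 1.0704, 1.5070, -0.2832).
Back-substitute: x_4 = -0.2832/4.4465 = -0.0637.
x_3 = (1.5070 − 3.3992·(-0.0637))/5.9275 = 0.2908.
x_2 = (1.0704 + 1.5945·0.2908 + 0.7160·(-0.0637))/4.3700 = 0.3406.
x_1 = (-2.8737 − 1.9757·0.3406 + 3.0533·0.2908 − 1.0776·(-0.0637))/5.5678 = -0.4652.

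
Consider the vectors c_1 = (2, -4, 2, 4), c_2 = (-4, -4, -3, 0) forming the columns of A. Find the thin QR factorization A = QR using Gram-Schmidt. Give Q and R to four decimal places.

Q = [[0.3162, -0.6411], [-0.6325, -0.5942], [0.3162, -0.4847], [0.6325, -0.0313]], R = [[6.3246, 0.3162], [0.0000, 6.3953]]

c_1 = (2, -4, 2, 4); ‖c_1‖ = 6.3246, so e_1 = (0.3162, -0.6325, 0.3162, 0.6325).
e_1·c_2 = 0.3162·(-4) + (-0.6325)·(-4) + 0.3162·(-3) + 0.6325·0 = 0.3162.
u_2 = c_2 − 0.3162·e_1 = (-4.1000, -3.8000, -3.1000, -0.2000).
‖u_2‖ = 6.3953, so e_2 = (-0.6411, -0.5942, -0.4847, -0.0313).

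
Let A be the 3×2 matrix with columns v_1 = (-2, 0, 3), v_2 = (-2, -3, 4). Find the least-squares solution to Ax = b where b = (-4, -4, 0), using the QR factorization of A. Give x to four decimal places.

v_1 = (-2, 0, 3); ‖v_1‖ = 3.6056, so e_1 = (-0.5547, 0.0000, 0.8321).
e_1·v_2 = (-0.5547)·(-2) + 0.0000·(-3) + 0.8321·4 = 4.4376.
u_2 = v_2 − 4.4376·e_1 = (0.4615, -3.0000, 0.3077).
‖u_2‖ = 3.0509, so e_2 = (0.1513, -0.9833, 0.1009).
Qᵀb = (2.2188, 3.3282).
Back-substitute: x_2 = 3.3282/3.0509 = 1.0909.
x_1 = (2.2188 − 4.4376·1.0909)/3.6056 = -0.7273.

x = (-0.7273, 1.0909)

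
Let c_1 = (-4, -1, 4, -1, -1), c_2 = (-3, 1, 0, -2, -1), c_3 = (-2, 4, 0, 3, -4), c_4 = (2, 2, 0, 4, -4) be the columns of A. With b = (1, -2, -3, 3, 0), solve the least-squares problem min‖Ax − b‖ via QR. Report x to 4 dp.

c_1 = (-4, -1, 4, -1, -1); ‖c_1‖ = 5.9161, so q_1 = (-0.6761, -0.1690, 0.6761, -0.1690, -0.1690).
q_1·c_2 = (-0.6761)·(-3) + (-0.1690)·1 + 0.6761·0 + (-0.1690)·(-2) + (-0.1690)·(-1) = 2.3664.
u_2 = c_2 − 2.3664·q_1 = (-1.4000, 1.4000, -1.6000, -1.6000, -0.6000).
‖u_2‖ = 3.0659, so q_2 = (-0.4566, 0.4566, -0.5219, -0.5219, -0.1957).
q_1·c_3 = (-0.6761)·(-2) + (-0.1690)·4 + 0.6761·0 + (-0.1690)·3 + (-0.1690)·(-4) = 0.8452; q_2·c_3 = (-0.4566)·(-2) + 0.4566·4 + (-0.5219)·0 + (-0.5219)·3 + (-0.1957)·(-4) = 1.9570.
u_3 = c_3 − 0.8452·q_1 − 1.9570·q_2 = (-0.5350, 3.2492, 0.4498, 4.1641, -3.4742).
‖u_3‖ = 6.3605, so q_3 = (-0.0841, 0.5108, 0.0707, 0.6547, -0.5462).
q_1·c_4 = (-0.6761)·2 + (-0.1690)·2 + 0.6761·0 + (-0.1690)·4 + (-0.1690)·(-4) = -1.6903; q_2·c_4 = (-0.4566)·2 + 0.4566·2 + (-0.5219)·0 + (-0.5219)·4 + (-0.1957)·(-4) = -1.3047; q_3·c_4 = (-0.0841)·2 + 0.5108·2 + 0.0707·0 + 0.6547·4 + (-0.5462)·(-4) = 5.6571.
u_4 = c_4 + 1.6903·q_1 + 1.3047·q_2 − 5.6571·q_3 = (0.7372, -0.5799, 0.0619, -0.6702, -1.4511).
‖u_4‖ = 1.8543, so q_4 = (0.3976, -0.3127, 0.0334, -0.3614, -0.7826).
Qᵀb = (-2.8735, -1.3699, 0.6461, -0.1614).
Back-substitute: x_4 = -0.1614/1.8543 = -0.0871.
x_3 = (0.6461 − 5.6571·(-0.0871))/6.3605 = 0.1790.
x_2 = (-1.3699 − 1.9570·0.1790 + 1.3047·(-0.0871))/3.0659 = -0.5981.
x_1 = (-2.8735 − 2.3664·(-0.5981) − 0.8452·0.1790 + 1.6903·(-0.0871))/5.9161 = -0.2969.

x = (-0.2969, -0.5981, 0.1790, -0.0871)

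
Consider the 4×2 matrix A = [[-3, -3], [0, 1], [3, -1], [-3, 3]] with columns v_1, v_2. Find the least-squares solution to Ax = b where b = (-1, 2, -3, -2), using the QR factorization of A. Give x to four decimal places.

v_1 = (-3, 0, 3, -3); ‖v_1‖ = 5.1962, so q_1 = (-0.5774, 0.0000, 0.5774, -0.5774).
q_1·v_2 = (-0.5774)·(-3) + 0.0000·1 + 0.5774·(-1) + (-0.5774)·3 = -0.5774.
u_2 = v_2 + 0.5774·q_1 = (-3.3333, 1.0000, -0.6667, 2.6667).
‖u_2‖ = 4.4347, so q_2 = (-0.7516, 0.2255, -0.1503, 0.6013).
Qᵀb = (0.0000, 0.4510).
Back-substitute: x_2 = 0.4510/4.4347 = 0.1017.
x_1 = (0.0000 + 0.5774·0.1017)/5.1962 = 0.0113.

x = (0.0113, 0.1017)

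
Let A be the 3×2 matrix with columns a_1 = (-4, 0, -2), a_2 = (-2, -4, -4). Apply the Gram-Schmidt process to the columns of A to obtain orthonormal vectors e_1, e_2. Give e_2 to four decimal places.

e_2 = (0.2491, -0.8305, -0.4983)

a_1 = (-4, 0, -2); ‖a_1‖ = 4.4721, so e_1 = (-0.8944, 0.0000, -0.4472).
e_1·a_2 = (-0.8944)·(-2) + 0.0000·(-4) + (-0.4472)·(-4) = 3.5777.
u_2 = a_2 − 3.5777·e_1 = (1.2000, -4.0000, -2.4000).
‖u_2‖ = 4.8166, so e_2 = (0.2491, -0.8305, -0.4983).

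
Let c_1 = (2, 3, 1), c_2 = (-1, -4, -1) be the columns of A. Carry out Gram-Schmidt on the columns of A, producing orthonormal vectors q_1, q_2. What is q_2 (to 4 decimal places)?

q_2 = (0.8230, -0.5658, 0.0514)

c_1 = (2, 3, 1); ‖c_1‖ = 3.7417, so q_1 = (0.5345, 0.8018, 0.2673).
q_1·c_2 = 0.5345·(-1) + 0.8018·(-4) + 0.2673·(-1) = -4.0089.
u_2 = c_2 + 4.0089·q_1 = (1.1429, -0.7857, 0.0714).
‖u_2‖ = 1.3887, so q_2 = (0.8230, -0.5658, 0.0514).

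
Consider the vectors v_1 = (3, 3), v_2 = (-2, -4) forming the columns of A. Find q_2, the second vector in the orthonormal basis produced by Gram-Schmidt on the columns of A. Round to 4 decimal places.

q_2 = (0.7071, -0.7071)

q_1 = v_1/‖v_1‖ = (3, 3)/4.2426 = (0.7071, 0.7071).
r_{12} = q_1·v_2 = -4.2426.
u_2 = v_2 + 4.2426·q_1 = (1.0000, -1.0000).
‖u_2‖ = 1.4142, so q_2 = (0.7071, -0.7071).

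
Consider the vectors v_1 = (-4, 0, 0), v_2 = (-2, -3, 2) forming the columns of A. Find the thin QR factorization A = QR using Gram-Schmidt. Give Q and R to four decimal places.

v_1 = (-4, 0, 0); ‖v_1‖ = 4.0000, so e_1 = (-1.0000, 0.0000, 0.0000).
e_1·v_2 = (-1.0000)·(-2) + 0.0000·(-3) + 0.0000·2 = 2.0000.
u_2 = v_2 − 2.0000·e_1 = (0.0000, -3.0000, 2.0000).
‖u_2‖ = 3.6056, so e_2 = (0.0000, -0.8321, 0.5547).

Q = [[-1.0000, 0.0000], [0.0000, -0.8321], [0.0000, 0.5547]], R = [[4.0000, 2.0000], [0.0000, 3.6056]]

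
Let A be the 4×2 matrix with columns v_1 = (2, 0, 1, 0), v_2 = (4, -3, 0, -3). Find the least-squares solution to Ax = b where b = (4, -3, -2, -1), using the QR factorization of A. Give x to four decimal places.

x = (-0.1887, 0.8679)

q_1 = v_1/‖v_1‖ = (2, 0, 1, 0)/2.2361 = (0.8944, 0.0000, 0.4472, 0.0000).
r_{12} = q_1·v_2 = 3.5777.
u_2 = v_2 − 3.5777·q_1 = (0.8000, -3.0000, -1.6000, -3.0000).
‖u_2‖ = 4.6043, so q_2 = (0.1737, -0.6516, -0.3475, -0.6516).
Qᵀb = (2.6833, 3.9962).
Back-substitute: x_2 = 3.9962/4.6043 = 0.8679.
x_1 = (2.6833 − 3.5777·0.8679)/2.2361 = -0.1887.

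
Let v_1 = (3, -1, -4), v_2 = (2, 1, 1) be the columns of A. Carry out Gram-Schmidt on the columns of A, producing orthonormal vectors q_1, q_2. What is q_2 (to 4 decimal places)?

q_2 = (0.7719, 0.4253, 0.4726)

q_1 = v_1/‖v_1‖ = (3, -1, -4)/5.0990 = (0.5883, -0.1961, -0.7845).
r_{12} = q_1·v_2 = 0.1961.
u_2 = v_2 − 0.1961·q_1 = (1.8846, 1.0385, 1.1538).
‖u_2‖ = 2.4416, so q_2 = (0.7719, 0.4253, 0.4726).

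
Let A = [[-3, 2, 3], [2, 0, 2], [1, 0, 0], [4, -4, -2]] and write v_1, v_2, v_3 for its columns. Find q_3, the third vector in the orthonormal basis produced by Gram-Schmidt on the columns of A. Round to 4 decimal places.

q_3 = (0.7751, 0.4706, -0.1661, 0.3875)

q_1 = v_1/‖v_1‖ = (-3, 2, 1, 4)/5.4772 = (-0.5477, 0.3651, 0.1826, 0.7303).
r_{12} = q_1·v_2 = -4.0166.
u_2 = v_2 + 4.0166·q_1 = (-0.2000, 1.4667, 0.7333, -1.0667).
‖u_2‖ = 1.9664, so q_2 = (-0.1017, 0.7459, 0.3729, -0.5425).
r_{13} = q_1·v_3 = -2.3735; r_{23} = q_2·v_3 = 2.2715.
u_3 = v_3 + 2.3735·q_1 − 2.2715·q_2 = (1.9310, 1.1724, -0.4138, 0.9655).
‖u_3‖ = 2.4914, so q_3 = (0.7751, 0.4706, -0.1661, 0.3875).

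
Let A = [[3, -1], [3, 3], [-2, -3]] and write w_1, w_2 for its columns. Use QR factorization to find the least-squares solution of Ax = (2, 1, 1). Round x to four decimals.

x = (0.5730, -0.4672)

q_1 = w_1/‖w_1‖ = (3, 3, -2)/4.6904 = (0.6396, 0.6396, -0.4264).
r_{12} = q_1·w_2 = 2.5584.
u_2 = w_2 − 2.5584·q_1 = (-2.6364, 1.3636, -1.9091).
‖u_2‖ = 3.5291, so q_2 = (-0.7470, 0.3864, -0.5410).
Qᵀb = (1.4924, -1.6486).
Back-substitute: x_2 = -1.6486/3.5291 = -0.4672.
x_1 = (1.4924 − 2.5584·(-0.4672))/4.6904 = 0.5730.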